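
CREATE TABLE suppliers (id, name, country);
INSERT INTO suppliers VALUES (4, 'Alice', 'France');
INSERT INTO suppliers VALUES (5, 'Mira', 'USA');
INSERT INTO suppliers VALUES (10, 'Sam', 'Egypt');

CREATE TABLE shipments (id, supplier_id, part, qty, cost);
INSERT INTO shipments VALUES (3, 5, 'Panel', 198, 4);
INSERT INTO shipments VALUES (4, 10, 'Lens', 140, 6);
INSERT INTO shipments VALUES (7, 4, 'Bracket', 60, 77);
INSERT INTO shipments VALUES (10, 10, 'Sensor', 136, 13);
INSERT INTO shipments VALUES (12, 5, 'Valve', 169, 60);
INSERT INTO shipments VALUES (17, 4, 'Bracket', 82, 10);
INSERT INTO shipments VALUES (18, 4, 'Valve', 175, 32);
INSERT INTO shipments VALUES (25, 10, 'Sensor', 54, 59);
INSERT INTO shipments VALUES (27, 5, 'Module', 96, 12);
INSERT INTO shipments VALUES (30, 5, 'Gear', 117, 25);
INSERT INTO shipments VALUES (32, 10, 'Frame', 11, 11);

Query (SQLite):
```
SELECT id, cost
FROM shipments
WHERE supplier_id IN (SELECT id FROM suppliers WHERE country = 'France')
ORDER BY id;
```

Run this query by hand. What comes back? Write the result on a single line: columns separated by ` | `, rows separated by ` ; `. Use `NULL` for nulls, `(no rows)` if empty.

7 | 77 ; 17 | 10 ; 18 | 32

Inner query: suppliers.id where country = 'France'.
Outer: keep shipments rows whose supplier_id is in that set.
Inner query → {4}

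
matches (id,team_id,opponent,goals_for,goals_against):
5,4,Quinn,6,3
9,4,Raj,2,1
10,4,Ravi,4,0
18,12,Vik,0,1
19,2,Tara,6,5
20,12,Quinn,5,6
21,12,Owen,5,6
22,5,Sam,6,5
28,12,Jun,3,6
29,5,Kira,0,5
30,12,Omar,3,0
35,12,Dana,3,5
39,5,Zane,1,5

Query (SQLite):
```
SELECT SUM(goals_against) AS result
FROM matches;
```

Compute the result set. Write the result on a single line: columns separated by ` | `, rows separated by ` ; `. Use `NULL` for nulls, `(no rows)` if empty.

All goals_against values: [3, 1, 0, 1, 5, 6, 6, 5, 6, 5, 0, 5, 5].
SUM of non-NULL values = 48.

48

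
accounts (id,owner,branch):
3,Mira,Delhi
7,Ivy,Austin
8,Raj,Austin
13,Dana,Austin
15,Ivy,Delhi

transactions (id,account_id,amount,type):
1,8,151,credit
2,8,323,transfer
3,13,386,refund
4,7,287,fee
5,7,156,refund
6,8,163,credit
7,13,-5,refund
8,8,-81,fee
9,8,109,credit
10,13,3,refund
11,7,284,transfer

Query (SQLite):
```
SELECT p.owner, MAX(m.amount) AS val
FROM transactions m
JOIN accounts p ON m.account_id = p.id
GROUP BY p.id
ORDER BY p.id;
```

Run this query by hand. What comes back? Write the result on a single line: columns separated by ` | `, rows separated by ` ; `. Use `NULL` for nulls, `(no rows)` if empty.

Ivy | 287 ; Raj | 323 ; Dana | 386

Join each transactions row to its accounts via account_id.
Group joined rows by accounts.id; compute MAX(m.amount) per group.
  7: ids {4, 5, 11} → MAX(m.amount)=287
  8: ids {1, 2, 6, 8, 9} → MAX(m.amount)=323
  13: ids {3, 7, 10} → MAX(m.amount)=386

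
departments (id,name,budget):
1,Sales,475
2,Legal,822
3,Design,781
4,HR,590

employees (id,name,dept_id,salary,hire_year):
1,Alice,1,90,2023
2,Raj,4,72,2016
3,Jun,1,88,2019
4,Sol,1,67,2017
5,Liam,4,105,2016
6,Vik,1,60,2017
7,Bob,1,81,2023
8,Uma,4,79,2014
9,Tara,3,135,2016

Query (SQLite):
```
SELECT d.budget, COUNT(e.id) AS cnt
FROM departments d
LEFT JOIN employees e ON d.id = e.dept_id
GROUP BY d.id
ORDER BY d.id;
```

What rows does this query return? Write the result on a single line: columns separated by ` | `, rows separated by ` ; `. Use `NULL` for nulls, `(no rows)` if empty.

475 | 5 ; 822 | 0 ; 781 | 1 ; 590 | 3

LEFT JOIN keeps every departments row; unmatched ones get NULL for employees columns.
Group by departments.id and compute COUNT(e.id). COUNT(col) of an all-NULL group is 0.
  1: ids {1, 3, 4, 6, 7} → COUNT(e.id)=5
  2: ids {—} → COUNT(e.id)=0
  3: ids {9} → COUNT(e.id)=1
  4: ids {2, 5, 8} → COUNT(e.id)=3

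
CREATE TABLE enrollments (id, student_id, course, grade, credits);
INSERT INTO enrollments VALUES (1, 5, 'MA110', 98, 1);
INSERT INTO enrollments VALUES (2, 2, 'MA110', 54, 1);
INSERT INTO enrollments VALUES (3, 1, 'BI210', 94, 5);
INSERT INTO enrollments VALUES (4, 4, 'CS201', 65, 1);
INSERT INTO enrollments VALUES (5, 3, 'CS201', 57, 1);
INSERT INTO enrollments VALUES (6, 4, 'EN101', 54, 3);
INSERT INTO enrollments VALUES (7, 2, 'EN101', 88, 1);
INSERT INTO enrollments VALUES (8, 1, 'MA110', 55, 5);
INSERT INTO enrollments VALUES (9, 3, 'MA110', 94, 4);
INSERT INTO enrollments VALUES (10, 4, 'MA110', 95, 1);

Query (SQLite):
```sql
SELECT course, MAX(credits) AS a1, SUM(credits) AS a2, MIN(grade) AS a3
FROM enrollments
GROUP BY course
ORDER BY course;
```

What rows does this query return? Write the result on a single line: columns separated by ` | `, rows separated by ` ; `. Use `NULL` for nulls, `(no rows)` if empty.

Group enrollments by course.
Per group compute: MAX(credits), SUM(credits), MIN(grade).
  BI210: ids {3} → MAX(credits)=5, SUM(credits)=5, MIN(grade)=94
  CS201: ids {4, 5} → MAX(credits)=1, SUM(credits)=2, MIN(grade)=57
  EN101: ids {6, 7} → MAX(credits)=3, SUM(credits)=4, MIN(grade)=54
  MA110: ids {1, 2, 8, 9, 10} → MAX(credits)=5, SUM(credits)=12, MIN(grade)=54

BI210 | 5 | 5 | 94 ; CS201 | 1 | 2 | 57 ; EN101 | 3 | 4 | 54 ; MA110 | 5 | 12 | 54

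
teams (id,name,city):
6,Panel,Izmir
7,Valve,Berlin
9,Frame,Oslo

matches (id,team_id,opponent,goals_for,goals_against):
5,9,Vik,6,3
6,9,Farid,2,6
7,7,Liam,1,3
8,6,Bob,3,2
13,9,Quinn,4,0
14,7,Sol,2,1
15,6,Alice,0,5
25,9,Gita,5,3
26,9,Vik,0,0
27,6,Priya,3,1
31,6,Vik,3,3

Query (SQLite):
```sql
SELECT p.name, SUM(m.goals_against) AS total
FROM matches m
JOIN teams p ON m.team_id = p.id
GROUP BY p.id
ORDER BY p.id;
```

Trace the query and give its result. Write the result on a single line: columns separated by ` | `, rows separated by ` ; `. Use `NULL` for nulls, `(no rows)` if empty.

Panel | 11 ; Valve | 4 ; Frame | 12

Join each matches row to its teams via team_id.
Group joined rows by teams.id; compute SUM(m.goals_against) per group.
  6: ids {8, 15, 27, 31} → SUM(m.goals_against)=11
  7: ids {7, 14} → SUM(m.goals_against)=4
  9: ids {5, 6, 13, 25, 26} → SUM(m.goals_against)=12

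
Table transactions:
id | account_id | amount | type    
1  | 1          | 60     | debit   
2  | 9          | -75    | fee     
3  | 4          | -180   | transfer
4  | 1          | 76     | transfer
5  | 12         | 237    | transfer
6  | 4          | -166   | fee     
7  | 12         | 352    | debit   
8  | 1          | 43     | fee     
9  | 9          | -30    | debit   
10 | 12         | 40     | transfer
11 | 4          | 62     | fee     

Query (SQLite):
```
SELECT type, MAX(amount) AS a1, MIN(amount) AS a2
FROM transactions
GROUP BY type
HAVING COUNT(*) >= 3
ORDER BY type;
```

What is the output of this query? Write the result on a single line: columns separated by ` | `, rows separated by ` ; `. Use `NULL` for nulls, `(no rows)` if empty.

debit | 352 | -30 ; fee | 62 | -166 ; transfer | 237 | -180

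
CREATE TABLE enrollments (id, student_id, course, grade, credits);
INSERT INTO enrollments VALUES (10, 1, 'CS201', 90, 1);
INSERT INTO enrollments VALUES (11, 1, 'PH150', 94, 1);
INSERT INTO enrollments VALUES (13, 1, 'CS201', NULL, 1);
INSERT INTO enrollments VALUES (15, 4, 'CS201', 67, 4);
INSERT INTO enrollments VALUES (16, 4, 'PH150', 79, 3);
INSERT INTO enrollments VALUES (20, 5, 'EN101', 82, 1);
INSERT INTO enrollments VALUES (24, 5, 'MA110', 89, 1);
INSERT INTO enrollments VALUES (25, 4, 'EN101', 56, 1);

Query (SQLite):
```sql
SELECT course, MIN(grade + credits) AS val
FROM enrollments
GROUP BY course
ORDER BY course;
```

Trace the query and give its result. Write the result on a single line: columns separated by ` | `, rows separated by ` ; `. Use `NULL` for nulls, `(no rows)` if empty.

CS201 | 71 ; EN101 | 57 ; MA110 | 90 ; PH150 | 82

For each row compute grade + credits.
Group by course; take MIN of the expression per group.
  CS201: ids {10, 13, 15} → MIN(grade + credits)=71
  EN101: ids {20, 25} → MIN(grade + credits)=57
  MA110: ids {24} → MIN(grade + credits)=90
  PH150: ids {11, 16} → MIN(grade + credits)=82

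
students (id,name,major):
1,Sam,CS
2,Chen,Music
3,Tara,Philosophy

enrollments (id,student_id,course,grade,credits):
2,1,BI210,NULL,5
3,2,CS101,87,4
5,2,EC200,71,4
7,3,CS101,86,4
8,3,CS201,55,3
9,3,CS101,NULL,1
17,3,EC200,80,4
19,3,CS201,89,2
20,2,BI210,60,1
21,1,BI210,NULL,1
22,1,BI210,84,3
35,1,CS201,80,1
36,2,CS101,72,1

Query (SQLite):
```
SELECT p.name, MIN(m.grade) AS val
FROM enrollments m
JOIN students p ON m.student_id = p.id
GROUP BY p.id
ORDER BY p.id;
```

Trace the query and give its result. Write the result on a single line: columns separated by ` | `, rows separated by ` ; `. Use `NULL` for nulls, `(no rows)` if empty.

Join each enrollments row to its students via student_id.
Group joined rows by students.id; compute MIN(m.grade) per group.
  1: ids {2, 21, 22, 35} → MIN(m.grade)=80
  2: ids {3, 5, 20, 36} → MIN(m.grade)=60
  3: ids {7, 8, 9, 17, 19} → MIN(m.grade)=55

Sam | 80 ; Chen | 60 ; Tara | 55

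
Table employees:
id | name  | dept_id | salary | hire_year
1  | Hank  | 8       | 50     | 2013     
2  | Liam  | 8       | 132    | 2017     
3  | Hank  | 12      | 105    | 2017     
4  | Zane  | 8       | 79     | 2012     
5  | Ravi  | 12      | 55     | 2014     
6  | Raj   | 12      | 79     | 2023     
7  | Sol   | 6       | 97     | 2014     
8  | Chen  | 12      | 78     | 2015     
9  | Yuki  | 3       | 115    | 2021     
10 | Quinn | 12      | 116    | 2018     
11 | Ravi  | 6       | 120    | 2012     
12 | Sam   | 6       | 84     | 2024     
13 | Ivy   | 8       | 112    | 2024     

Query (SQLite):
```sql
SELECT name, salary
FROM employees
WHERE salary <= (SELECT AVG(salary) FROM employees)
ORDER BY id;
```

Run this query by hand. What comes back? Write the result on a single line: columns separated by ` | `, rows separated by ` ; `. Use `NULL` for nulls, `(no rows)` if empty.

Hank | 50 ; Zane | 79 ; Ravi | 55 ; Raj | 79 ; Chen | 78 ; Sam | 84

Scalar subquery: AVG(salary) over all employees rows = 94.0.
Keep rows where salary <= that value.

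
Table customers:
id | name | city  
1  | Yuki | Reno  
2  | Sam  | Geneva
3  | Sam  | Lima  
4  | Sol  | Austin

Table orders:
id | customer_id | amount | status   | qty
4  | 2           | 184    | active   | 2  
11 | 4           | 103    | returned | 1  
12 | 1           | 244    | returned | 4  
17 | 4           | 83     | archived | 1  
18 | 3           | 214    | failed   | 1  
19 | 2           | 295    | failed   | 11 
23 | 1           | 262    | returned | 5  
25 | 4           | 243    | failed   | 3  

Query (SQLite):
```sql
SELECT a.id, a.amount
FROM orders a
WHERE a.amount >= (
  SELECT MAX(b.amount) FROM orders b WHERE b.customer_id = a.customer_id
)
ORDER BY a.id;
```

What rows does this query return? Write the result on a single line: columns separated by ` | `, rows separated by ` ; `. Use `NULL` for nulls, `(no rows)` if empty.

For each orders row a, compute MAX(amount) over rows sharing a.customer_id.
Keep row a if a.amount >= that per-group MAX.
  customer_id=1: MAX(amount) = 262
  customer_id=2: MAX(amount) = 295
  customer_id=3: MAX(amount) = 214
  customer_id=4: MAX(amount) = 243

18 | 214 ; 19 | 295 ; 23 | 262 ; 25 | 243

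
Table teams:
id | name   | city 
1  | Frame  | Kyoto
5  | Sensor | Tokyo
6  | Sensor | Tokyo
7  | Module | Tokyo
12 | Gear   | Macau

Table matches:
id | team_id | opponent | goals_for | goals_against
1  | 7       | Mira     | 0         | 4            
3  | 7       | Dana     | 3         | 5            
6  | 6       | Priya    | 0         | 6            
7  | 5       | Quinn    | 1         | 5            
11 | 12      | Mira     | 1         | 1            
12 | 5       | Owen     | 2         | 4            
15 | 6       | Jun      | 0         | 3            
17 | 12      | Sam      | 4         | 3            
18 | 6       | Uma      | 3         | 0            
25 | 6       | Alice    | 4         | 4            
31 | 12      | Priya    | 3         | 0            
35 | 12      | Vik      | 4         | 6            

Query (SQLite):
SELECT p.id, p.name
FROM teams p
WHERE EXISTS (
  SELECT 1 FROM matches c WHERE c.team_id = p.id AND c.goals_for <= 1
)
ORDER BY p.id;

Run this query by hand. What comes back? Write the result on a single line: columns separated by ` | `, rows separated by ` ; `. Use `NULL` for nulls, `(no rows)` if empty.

For each teams row, check whether any matches with matching team_id has goals_for <= 1.
Keep rows where that is true.

5 | Sensor ; 6 | Sensor ; 7 | Module ; 12 | Gear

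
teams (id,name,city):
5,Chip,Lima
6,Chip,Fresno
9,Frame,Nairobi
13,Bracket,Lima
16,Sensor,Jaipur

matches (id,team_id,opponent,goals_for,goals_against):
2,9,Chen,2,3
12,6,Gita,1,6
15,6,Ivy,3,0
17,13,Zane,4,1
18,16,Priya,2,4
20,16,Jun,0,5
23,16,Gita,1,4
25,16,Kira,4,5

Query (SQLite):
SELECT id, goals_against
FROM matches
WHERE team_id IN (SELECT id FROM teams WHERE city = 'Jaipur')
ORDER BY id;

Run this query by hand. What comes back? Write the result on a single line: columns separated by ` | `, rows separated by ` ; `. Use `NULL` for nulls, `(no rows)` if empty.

Inner query: teams.id where city = 'Jaipur'.
Outer: keep matches rows whose team_id is in that set.
Inner query → {16}

18 | 4 ; 20 | 5 ; 23 | 4 ; 25 | 5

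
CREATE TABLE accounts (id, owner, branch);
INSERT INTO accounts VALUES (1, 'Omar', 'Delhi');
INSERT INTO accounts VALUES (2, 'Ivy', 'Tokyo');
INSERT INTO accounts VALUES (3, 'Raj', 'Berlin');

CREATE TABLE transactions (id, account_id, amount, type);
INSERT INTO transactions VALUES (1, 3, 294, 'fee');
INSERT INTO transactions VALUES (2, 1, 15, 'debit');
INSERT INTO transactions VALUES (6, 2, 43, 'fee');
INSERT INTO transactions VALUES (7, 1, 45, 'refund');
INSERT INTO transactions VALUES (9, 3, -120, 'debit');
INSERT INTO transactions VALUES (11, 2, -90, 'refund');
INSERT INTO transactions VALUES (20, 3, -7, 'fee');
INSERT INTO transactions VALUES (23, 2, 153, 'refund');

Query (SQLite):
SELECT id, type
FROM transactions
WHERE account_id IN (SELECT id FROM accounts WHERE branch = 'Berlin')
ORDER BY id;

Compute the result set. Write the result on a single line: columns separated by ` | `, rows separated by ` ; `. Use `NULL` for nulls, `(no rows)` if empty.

1 | fee ; 9 | debit ; 20 | fee

Inner query: accounts.id where branch = 'Berlin'.
Outer: keep transactions rows whose account_id is in that set.
Inner query → {3}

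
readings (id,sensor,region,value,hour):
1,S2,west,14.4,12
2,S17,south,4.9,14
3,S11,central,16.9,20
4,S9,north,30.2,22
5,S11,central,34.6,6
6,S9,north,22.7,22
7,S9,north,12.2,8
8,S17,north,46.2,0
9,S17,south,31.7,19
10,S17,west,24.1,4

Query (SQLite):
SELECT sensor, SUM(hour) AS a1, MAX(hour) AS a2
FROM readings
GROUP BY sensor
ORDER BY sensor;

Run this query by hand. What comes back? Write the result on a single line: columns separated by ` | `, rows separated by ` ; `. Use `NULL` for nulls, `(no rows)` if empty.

Group readings by sensor.
Per group compute: SUM(hour), MAX(hour).
  S11: ids {3, 5} → SUM(hour)=26, MAX(hour)=20
  S17: ids {2, 8, 9, 10} → SUM(hour)=37, MAX(hour)=19
  S2: ids {1} → SUM(hour)=12, MAX(hour)=12
  S9: ids {4, 6, 7} → SUM(hour)=52, MAX(hour)=22

S11 | 26 | 20 ; S17 | 37 | 19 ; S2 | 12 | 12 ; S9 | 52 | 22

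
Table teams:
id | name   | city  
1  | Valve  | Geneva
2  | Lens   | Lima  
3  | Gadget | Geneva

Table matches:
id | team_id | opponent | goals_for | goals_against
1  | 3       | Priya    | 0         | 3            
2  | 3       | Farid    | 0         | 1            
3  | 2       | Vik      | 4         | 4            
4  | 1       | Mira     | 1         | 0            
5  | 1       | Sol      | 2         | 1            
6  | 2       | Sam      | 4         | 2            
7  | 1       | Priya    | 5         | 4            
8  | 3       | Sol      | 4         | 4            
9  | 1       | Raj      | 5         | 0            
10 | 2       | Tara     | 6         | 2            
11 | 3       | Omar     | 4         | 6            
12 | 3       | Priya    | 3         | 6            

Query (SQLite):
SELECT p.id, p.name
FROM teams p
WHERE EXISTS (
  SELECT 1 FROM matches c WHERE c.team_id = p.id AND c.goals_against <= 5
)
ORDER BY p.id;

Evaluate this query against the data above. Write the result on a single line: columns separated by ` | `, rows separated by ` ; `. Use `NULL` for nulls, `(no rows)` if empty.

1 | Valve ; 2 | Lens ; 3 | Gadget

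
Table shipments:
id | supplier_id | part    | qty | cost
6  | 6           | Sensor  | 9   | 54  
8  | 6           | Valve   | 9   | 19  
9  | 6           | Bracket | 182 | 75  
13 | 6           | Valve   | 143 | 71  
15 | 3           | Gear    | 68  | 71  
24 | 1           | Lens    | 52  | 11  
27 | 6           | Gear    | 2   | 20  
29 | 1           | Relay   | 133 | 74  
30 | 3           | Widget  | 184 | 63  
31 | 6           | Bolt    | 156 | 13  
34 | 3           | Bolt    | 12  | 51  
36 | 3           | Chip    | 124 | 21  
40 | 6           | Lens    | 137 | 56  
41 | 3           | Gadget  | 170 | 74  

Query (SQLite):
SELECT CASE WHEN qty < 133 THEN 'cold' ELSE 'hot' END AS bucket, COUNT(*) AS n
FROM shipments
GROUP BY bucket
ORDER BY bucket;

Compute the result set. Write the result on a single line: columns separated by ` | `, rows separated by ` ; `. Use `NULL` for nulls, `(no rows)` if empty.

Bucket rows by qty < 133 → 'cold' else 'hot'; count each bucket.

cold | 7 ; hot | 7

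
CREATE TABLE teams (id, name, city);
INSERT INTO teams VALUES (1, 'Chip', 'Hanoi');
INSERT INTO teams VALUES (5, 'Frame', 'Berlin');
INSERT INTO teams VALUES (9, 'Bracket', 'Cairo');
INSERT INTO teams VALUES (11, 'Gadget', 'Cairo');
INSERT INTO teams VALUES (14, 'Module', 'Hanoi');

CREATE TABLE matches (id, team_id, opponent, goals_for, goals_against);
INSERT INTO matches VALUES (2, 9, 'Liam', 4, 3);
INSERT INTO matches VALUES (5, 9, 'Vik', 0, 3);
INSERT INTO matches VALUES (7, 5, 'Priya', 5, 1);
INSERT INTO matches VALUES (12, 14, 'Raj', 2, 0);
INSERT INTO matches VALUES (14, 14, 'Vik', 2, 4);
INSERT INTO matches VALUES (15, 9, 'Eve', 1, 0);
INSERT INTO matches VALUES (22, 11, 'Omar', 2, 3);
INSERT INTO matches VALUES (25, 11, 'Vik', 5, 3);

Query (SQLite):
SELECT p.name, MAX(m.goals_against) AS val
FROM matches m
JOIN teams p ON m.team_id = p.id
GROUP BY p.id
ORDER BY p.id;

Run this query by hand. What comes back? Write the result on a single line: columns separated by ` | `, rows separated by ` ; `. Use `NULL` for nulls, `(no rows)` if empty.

Join each matches row to its teams via team_id.
Group joined rows by teams.id; compute MAX(m.goals_against) per group.
  5: ids {7} → MAX(m.goals_against)=1
  9: ids {2, 5, 15} → MAX(m.goals_against)=3
  11: ids {22, 25} → MAX(m.goals_against)=3
  14: ids {12, 14} → MAX(m.goals_against)=4

Frame | 1 ; Bracket | 3 ; Gadget | 3 ; Module | 4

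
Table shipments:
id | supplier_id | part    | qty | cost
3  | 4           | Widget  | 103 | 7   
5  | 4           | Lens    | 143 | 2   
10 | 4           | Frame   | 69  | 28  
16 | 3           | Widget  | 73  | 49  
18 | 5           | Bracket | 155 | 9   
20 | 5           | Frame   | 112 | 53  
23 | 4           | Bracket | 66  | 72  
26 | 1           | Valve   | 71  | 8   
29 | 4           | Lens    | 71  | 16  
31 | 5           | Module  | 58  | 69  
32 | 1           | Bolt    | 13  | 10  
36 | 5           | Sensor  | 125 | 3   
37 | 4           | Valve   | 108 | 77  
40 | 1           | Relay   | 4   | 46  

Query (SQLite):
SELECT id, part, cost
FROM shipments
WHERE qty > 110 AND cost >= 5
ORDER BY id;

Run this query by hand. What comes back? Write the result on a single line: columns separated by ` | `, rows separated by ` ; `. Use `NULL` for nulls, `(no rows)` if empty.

qty > 110: ids {5, 18, 20, 36}
cost >= 5: ids {3, 10, 16, 18, 20, 23, 26, 29, 31, 32, 37, 40}
Combine with AND.

18 | Bracket | 9 ; 20 | Frame | 53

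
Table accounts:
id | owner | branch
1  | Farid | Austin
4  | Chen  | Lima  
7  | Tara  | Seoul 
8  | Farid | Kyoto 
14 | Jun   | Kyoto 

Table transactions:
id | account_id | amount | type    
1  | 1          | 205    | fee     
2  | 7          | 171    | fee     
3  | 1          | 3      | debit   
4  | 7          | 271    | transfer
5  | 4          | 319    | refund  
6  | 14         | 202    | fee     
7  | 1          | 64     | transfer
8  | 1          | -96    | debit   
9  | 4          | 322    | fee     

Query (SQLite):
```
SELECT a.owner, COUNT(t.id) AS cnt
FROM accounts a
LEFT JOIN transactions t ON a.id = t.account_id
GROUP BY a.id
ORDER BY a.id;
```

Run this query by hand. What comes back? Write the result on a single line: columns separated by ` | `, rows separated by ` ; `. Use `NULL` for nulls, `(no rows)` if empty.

Farid | 4 ; Chen | 2 ; Tara | 2 ; Farid | 0 ; Jun | 1

LEFT JOIN keeps every accounts row; unmatched ones get NULL for transactions columns.
Group by accounts.id and compute COUNT(t.id). COUNT(col) of an all-NULL group is 0.
  1: ids {1, 3, 7, 8} → COUNT(t.id)=4
  4: ids {5, 9} → COUNT(t.id)=2
  7: ids {2, 4} → COUNT(t.id)=2
  8: ids {—} → COUNT(t.id)=0
  14: ids {6} → COUNT(t.id)=1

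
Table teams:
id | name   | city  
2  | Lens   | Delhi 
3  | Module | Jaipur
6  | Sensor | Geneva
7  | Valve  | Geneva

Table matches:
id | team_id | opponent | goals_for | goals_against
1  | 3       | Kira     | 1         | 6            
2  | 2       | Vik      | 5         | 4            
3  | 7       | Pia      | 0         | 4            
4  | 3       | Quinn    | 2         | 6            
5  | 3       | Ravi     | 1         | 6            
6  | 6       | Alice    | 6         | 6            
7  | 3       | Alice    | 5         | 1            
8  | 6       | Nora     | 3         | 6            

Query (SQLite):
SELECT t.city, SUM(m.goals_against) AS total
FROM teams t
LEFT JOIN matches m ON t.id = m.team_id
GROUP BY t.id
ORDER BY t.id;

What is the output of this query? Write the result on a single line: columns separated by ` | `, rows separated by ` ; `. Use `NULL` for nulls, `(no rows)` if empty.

LEFT JOIN keeps every teams row; unmatched ones get NULL for matches columns.
Group by teams.id and compute SUM(m.goals_against). SUM over an all-NULL group is NULL.
  2: ids {2} → SUM(m.goals_against)=4
  3: ids {1, 4, 5, 7} → SUM(m.goals_against)=19
  6: ids {6, 8} → SUM(m.goals_against)=12
  7: ids {3} → SUM(m.goals_against)=4

Delhi | 4 ; Jaipur | 19 ; Geneva | 12 ; Geneva | 4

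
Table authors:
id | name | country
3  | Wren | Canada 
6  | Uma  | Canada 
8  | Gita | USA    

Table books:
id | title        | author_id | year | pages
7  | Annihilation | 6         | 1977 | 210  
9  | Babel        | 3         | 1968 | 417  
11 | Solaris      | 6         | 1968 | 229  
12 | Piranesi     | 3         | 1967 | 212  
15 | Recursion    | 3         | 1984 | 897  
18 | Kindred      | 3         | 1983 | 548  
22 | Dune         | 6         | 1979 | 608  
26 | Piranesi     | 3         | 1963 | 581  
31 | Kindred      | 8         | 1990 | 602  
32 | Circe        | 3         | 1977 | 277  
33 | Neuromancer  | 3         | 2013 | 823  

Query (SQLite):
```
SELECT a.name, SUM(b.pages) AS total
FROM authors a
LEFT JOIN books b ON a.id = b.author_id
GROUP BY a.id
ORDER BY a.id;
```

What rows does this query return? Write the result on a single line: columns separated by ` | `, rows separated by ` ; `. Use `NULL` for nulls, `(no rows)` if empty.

Wren | 3755 ; Uma | 1047 ; Gita | 602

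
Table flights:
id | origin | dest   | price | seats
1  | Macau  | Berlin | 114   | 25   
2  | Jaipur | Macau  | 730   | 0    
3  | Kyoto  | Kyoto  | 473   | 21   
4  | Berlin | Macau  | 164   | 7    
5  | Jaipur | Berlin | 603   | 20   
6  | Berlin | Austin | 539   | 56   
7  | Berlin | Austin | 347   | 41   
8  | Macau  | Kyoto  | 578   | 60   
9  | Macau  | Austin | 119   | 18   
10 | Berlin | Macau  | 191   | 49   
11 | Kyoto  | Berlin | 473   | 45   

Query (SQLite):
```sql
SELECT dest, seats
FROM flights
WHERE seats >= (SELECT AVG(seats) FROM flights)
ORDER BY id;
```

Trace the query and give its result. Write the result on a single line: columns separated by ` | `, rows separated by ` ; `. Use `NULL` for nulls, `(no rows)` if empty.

Scalar subquery: AVG(seats) over all flights rows = 31.090909 (≈; comparison uses full precision).
Keep rows where seats >= that value.

Austin | 56 ; Austin | 41 ; Kyoto | 60 ; Macau | 49 ; Berlin | 45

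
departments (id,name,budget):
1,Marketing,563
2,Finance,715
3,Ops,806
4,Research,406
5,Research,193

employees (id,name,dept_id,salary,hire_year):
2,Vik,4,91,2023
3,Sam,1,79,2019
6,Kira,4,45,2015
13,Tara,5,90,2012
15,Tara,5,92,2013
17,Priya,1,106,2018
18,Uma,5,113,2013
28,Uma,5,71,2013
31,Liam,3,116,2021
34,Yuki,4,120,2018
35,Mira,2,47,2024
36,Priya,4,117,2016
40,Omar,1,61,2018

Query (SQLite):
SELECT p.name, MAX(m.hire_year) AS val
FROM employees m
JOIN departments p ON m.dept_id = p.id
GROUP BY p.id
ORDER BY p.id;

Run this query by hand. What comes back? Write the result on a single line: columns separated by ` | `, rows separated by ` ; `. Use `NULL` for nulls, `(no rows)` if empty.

Marketing | 2019 ; Finance | 2024 ; Ops | 2021 ; Research | 2023 ; Research | 2013

Join each employees row to its departments via dept_id.
Group joined rows by departments.id; compute MAX(m.hire_year) per group.
  1: ids {3, 17, 40} → MAX(m.hire_year)=2019
  2: ids {35} → MAX(m.hire_year)=2024
  3: ids {31} → MAX(m.hire_year)=2021
  4: ids {2, 6, 34, 36} → MAX(m.hire_year)=2023
  5: ids {13, 15, 18, 28} → MAX(m.hire_year)=2013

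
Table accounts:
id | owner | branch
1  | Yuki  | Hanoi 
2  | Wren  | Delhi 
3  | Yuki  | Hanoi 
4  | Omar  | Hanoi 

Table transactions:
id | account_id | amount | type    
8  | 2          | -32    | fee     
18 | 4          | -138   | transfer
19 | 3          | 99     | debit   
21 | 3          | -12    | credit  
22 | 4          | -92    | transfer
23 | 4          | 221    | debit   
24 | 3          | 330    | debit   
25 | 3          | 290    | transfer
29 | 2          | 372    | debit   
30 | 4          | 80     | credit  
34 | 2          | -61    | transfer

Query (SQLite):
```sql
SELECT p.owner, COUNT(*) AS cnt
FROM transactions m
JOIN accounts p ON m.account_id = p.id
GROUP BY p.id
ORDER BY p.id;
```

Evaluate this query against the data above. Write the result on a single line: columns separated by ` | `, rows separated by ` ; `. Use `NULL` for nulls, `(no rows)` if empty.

Wren | 3 ; Yuki | 4 ; Omar | 4

Join each transactions row to its accounts via account_id.
Group joined rows by accounts.id; compute COUNT(*) per group.
  2: ids {8, 29, 34} → COUNT(*)=3
  3: ids {19, 21, 24, 25} → COUNT(*)=4
  4: ids {18, 22, 23, 30} → COUNT(*)=4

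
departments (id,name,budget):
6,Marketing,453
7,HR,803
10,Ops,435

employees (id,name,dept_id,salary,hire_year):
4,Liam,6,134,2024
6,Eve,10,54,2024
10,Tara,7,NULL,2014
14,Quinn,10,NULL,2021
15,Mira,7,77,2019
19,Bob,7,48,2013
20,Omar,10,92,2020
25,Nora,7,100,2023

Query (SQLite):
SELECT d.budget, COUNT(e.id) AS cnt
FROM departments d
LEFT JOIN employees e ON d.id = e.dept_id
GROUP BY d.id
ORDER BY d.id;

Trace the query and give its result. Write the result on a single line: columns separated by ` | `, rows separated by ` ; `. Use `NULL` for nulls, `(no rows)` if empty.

453 | 1 ; 803 | 4 ; 435 | 3

LEFT JOIN keeps every departments row; unmatched ones get NULL for employees columns.
Group by departments.id and compute COUNT(e.id). COUNT(col) of an all-NULL group is 0.
  6: ids {4} → COUNT(e.id)=1
  7: ids {10, 15, 19, 25} → COUNT(e.id)=4
  10: ids {6, 14, 20} → COUNT(e.id)=3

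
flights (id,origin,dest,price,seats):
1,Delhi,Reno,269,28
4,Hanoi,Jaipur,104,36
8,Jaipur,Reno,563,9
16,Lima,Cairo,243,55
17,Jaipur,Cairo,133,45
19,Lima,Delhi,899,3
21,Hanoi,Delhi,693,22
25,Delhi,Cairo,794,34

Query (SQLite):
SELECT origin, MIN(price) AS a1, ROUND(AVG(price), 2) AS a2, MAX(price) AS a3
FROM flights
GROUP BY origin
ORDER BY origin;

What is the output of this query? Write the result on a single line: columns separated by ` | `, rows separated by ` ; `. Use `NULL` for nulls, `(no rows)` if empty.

Group flights by origin.
Per group compute: MIN(price), ROUND(AVG(price), 2), MAX(price).
  Delhi: ids {1, 25} → MIN(price)=269, ROUND(AVG(price), 2)=531.5, MAX(price)=794
  Hanoi: ids {4, 21} → MIN(price)=104, ROUND(AVG(price), 2)=398.5, MAX(price)=693
  Jaipur: ids {8, 17} → MIN(price)=133, ROUND(AVG(price), 2)=348, MAX(price)=563
  Lima: ids {16, 19} → MIN(price)=243, ROUND(AVG(price), 2)=571, MAX(price)=899

Delhi | 269 | 531.5 | 794 ; Hanoi | 104 | 398.5 | 693 ; Jaipur | 133 | 348 | 563 ; Lima | 243 | 571 | 899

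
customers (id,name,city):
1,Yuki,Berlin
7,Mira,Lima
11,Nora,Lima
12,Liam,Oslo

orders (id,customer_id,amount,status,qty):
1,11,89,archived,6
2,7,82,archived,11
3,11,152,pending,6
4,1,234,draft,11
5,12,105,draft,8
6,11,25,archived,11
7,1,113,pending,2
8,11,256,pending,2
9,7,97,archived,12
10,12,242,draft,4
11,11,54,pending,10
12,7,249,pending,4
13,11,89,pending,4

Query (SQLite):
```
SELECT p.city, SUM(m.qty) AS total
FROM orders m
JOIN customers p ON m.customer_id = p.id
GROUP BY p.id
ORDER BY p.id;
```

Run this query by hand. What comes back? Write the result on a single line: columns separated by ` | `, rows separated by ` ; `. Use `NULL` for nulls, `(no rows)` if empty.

Join each orders row to its customers via customer_id.
Group joined rows by customers.id; compute SUM(m.qty) per group.
  1: ids {4, 7} → SUM(m.qty)=13
  7: ids {2, 9, 12} → SUM(m.qty)=27
  11: ids {1, 3, 6, 8, 11, 13} → SUM(m.qty)=39
  12: ids {5, 10} → SUM(m.qty)=12

Berlin | 13 ; Lima | 27 ; Lima | 39 ; Oslo | 12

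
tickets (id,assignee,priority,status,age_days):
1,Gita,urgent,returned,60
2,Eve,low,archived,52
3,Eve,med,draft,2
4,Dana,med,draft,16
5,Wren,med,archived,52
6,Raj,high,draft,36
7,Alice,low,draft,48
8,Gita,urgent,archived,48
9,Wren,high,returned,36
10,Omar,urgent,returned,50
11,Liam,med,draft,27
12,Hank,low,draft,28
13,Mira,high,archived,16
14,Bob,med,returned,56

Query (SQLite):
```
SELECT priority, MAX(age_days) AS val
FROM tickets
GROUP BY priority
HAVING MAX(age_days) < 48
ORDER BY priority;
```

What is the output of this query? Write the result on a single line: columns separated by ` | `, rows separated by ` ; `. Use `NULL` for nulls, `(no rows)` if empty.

Partition tickets by priority; compute MAX(age_days) within each group.
HAVING: keep groups where MAX(age_days) < 48.
  high: ids {6, 9, 13} → MAX(age_days)=36
  low: ids {2, 7, 12} → MAX(age_days)=52
  med: ids {3, 4, 5, 11, 14} → MAX(age_days)=56
  urgent: ids {1, 8, 10} → MAX(age_days)=60

high | 36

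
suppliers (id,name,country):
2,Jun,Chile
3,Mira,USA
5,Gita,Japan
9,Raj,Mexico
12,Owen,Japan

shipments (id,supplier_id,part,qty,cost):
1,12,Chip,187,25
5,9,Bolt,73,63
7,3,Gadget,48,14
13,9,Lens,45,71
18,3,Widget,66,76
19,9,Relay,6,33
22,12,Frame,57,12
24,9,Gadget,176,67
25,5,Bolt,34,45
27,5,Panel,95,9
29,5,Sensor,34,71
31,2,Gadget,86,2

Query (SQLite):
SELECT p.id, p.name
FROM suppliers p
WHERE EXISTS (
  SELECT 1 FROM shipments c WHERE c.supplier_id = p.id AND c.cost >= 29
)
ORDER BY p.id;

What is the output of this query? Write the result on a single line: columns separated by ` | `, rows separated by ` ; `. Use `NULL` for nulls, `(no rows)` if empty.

3 | Mira ; 5 | Gita ; 9 | Raj

For each suppliers row, check whether any shipments with matching supplier_id has cost >= 29.
Keep rows where that is true.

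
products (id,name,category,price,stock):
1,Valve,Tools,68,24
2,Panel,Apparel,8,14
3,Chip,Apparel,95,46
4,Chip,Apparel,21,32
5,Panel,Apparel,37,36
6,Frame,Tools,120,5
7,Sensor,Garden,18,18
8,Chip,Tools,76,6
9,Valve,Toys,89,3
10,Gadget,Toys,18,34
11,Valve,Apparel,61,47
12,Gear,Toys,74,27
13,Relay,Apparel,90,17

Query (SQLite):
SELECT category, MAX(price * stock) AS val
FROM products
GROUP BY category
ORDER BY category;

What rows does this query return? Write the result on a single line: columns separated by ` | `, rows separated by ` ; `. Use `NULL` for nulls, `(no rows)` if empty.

Apparel | 4370 ; Garden | 324 ; Tools | 1632 ; Toys | 1998

For each row compute price * stock.
Group by category; take MAX of the expression per group.
  Apparel: ids {2, 3, 4, 5, 11, 13} → MAX(price * stock)=4370
  Garden: ids {7} → MAX(price * stock)=324
  Tools: ids {1, 6, 8} → MAX(price * stock)=1632
  Toys: ids {9, 10, 12} → MAX(price * stock)=1998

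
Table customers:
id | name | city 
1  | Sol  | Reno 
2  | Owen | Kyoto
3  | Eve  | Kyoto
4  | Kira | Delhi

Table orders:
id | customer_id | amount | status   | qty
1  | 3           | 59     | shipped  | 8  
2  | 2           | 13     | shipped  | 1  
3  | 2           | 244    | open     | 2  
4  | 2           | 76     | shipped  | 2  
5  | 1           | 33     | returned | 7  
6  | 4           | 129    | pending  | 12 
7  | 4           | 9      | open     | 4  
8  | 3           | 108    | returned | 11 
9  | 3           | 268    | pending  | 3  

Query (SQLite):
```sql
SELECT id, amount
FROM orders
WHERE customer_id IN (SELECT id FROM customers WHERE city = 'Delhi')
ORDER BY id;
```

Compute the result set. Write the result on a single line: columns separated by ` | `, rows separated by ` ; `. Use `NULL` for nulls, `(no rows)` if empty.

Inner query: customers.id where city = 'Delhi'.
Outer: keep orders rows whose customer_id is in that set.
Inner query → {4}

6 | 129 ; 7 | 9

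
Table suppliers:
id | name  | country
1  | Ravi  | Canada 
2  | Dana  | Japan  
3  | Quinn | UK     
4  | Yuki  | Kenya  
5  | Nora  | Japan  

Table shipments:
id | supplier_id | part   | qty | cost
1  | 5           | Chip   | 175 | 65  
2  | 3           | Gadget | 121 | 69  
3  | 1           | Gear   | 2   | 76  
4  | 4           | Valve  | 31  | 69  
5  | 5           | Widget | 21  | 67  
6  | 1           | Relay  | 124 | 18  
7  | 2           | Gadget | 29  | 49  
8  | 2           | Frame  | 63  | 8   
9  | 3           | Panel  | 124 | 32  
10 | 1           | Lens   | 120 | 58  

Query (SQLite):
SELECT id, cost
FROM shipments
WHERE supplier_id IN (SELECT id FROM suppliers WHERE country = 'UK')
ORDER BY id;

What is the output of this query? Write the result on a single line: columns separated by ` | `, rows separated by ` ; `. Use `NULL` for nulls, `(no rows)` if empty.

Inner query: suppliers.id where country = 'UK'.
Outer: keep shipments rows whose supplier_id is in that set.
Inner query → {3}

2 | 69 ; 9 | 32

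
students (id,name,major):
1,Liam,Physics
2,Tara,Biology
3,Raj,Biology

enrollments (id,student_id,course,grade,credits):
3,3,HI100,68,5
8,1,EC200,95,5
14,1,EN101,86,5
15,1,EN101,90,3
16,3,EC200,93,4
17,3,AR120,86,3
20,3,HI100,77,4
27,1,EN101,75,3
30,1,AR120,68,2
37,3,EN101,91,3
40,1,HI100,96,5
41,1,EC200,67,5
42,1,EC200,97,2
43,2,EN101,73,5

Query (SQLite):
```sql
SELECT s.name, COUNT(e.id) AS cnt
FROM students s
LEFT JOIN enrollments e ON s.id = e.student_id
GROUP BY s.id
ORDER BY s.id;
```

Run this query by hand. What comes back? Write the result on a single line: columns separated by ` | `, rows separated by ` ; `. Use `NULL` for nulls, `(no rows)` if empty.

Liam | 8 ; Tara | 1 ; Raj | 5

LEFT JOIN keeps every students row; unmatched ones get NULL for enrollments columns.
Group by students.id and compute COUNT(e.id). COUNT(col) of an all-NULL group is 0.
  1: ids {8, 14, 15, 27, 30, 40, 41, 42} → COUNT(e.id)=8
  2: ids {43} → COUNT(e.id)=1
  3: ids {3, 16, 17, 20, 37} → COUNT(e.id)=5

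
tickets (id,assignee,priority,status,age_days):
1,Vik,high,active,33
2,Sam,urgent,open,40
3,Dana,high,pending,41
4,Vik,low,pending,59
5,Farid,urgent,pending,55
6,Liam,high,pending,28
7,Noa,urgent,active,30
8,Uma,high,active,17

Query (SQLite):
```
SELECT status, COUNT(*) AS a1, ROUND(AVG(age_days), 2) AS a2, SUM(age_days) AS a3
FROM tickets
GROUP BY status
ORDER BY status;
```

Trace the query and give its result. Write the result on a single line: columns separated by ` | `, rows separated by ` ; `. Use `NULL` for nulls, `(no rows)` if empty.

Group tickets by status.
Per group compute: COUNT(*), ROUND(AVG(age_days), 2), SUM(age_days).
  active: ids {1, 7, 8} → COUNT(*)=3, ROUND(AVG(age_days), 2)=26.67, SUM(age_days)=80
  open: ids {2} → COUNT(*)=1, ROUND(AVG(age_days), 2)=40, SUM(age_days)=40
  pending: ids {3, 4, 5, 6} → COUNT(*)=4, ROUND(AVG(age_days), 2)=45.75, SUM(age_days)=183

active | 3 | 26.67 | 80 ; open | 1 | 40 | 40 ; pending | 4 | 45.75 | 183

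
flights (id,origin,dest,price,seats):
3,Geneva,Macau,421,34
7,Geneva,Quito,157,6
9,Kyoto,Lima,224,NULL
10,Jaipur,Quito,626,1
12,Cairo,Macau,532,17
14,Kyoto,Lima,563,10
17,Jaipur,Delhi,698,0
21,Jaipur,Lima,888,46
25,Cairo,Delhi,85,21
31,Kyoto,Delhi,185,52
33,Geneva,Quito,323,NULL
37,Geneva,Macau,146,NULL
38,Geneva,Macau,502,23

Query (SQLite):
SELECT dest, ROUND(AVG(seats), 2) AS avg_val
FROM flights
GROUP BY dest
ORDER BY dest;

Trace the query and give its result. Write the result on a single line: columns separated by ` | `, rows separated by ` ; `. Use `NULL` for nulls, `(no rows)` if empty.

Partition flights by dest; compute ROUND(AVG(seats), 2) within each group.
  Delhi: ids {17, 25, 31} → ROUND(AVG(seats), 2)=24.33
  Lima: ids {9, 14, 21} → ROUND(AVG(seats), 2)=28
  Macau: ids {3, 12, 37, 38} → ROUND(AVG(seats), 2)=24.67
  Quito: ids {7, 10, 33} → ROUND(AVG(seats), 2)=3.5

Delhi | 24.33 ; Lima | 28 ; Macau | 24.67 ; Quito | 3.5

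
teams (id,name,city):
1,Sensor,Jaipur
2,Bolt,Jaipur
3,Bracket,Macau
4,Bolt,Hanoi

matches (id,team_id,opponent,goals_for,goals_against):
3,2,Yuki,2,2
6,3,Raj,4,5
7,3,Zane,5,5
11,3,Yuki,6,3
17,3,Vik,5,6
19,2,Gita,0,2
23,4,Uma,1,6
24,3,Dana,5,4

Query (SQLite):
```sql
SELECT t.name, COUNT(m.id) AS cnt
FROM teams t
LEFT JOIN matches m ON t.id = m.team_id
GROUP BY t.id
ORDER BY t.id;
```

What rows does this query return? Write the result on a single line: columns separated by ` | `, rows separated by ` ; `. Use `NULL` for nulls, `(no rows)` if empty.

Sensor | 0 ; Bolt | 2 ; Bracket | 5 ; Bolt | 1

LEFT JOIN keeps every teams row; unmatched ones get NULL for matches columns.
Group by teams.id and compute COUNT(m.id). COUNT(col) of an all-NULL group is 0.
  1: ids {—} → COUNT(m.id)=0
  2: ids {3, 19} → COUNT(m.id)=2
  3: ids {6, 7, 11, 17, 24} → COUNT(m.id)=5
  4: ids {23} → COUNT(m.id)=1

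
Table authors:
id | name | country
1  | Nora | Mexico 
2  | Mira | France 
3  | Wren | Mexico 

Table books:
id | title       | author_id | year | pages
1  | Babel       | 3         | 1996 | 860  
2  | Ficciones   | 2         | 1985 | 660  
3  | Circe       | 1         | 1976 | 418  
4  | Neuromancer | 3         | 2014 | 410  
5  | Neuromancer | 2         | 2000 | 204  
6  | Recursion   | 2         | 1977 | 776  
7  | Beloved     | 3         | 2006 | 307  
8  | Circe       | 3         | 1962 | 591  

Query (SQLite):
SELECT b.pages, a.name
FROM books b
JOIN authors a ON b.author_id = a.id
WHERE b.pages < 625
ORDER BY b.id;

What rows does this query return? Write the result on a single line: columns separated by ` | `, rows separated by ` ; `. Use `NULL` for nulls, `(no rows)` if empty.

Each books row matches the authors row where author_id = authors.id.
Then keep rows with b.pages < 625.

418 | Nora ; 410 | Wren ; 204 | Mira ; 307 | Wren ; 591 | Wren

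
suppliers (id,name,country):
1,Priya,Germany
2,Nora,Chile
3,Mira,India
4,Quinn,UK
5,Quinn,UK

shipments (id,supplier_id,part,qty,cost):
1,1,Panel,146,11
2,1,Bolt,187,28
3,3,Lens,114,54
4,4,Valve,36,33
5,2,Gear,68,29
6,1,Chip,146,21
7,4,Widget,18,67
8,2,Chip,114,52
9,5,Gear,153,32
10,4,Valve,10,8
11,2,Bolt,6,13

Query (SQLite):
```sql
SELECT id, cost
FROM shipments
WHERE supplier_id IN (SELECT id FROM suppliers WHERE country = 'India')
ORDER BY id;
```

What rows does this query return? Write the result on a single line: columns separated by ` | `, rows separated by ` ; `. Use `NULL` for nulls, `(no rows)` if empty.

Inner query: suppliers.id where country = 'India'.
Outer: keep shipments rows whose supplier_id is in that set.
Inner query → {3}

3 | 54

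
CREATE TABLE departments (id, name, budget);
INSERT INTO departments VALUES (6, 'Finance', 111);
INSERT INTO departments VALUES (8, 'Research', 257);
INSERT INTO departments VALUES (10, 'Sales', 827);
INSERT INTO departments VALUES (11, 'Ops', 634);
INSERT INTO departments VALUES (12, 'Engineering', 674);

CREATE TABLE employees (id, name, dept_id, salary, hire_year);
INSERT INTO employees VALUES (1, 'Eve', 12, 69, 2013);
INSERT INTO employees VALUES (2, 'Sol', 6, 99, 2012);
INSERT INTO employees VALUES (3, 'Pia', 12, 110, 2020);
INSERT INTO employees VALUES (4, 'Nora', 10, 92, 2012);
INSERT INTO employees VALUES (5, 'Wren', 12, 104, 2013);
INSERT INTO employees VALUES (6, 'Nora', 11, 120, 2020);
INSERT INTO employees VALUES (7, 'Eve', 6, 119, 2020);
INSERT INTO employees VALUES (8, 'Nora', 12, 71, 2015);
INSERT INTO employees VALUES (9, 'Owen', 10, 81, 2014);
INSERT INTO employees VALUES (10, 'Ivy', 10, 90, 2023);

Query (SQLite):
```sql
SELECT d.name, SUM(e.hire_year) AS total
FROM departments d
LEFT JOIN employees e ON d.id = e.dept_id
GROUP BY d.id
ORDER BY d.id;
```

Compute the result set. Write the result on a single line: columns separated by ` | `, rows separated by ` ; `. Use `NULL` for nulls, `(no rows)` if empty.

Finance | 4032 ; Research | NULL ; Sales | 6049 ; Ops | 2020 ; Engineering | 8061

LEFT JOIN keeps every departments row; unmatched ones get NULL for employees columns.
Group by departments.id and compute SUM(e.hire_year). SUM over an all-NULL group is NULL.
  6: ids {2, 7} → SUM(e.hire_year)=4032
  8: ids {—} → SUM(e.hire_year)=NULL
  10: ids {4, 9, 10} → SUM(e.hire_year)=6049
  11: ids {6} → SUM(e.hire_year)=2020
  12: ids {1, 3, 5, 8} → SUM(e.hire_year)=8061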